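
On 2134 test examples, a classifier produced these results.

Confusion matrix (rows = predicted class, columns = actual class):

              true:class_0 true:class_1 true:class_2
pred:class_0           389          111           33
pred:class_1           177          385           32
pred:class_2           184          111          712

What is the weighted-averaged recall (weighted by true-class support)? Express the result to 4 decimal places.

0.6963

Per-class recall (TP/(TP+FN)):
  class_0: TP=389, FN=177+184=361 → 389/750 = 0.51867
  class_1: TP=385, FN=111+111=222 → 385/607 = 0.63427
  class_2: TP=712, FN=33+32=65 → 712/777 = 0.91634
Weighted-recall = Σ (supportᵢ/N)·recallᵢ with N=2134: (750/2134)·0.51867 + (607/2134)·0.63427 + (777/2134)·0.91634 = 0.6963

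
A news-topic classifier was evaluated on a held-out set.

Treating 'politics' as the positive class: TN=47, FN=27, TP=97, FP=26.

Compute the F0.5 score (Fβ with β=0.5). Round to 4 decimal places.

Fβ = (1+β²)·TP / ((1+β²)·TP + β²·FN + FP), with β²=1/4
= 1.25·97 / (1.25·97 + 0.25·27 + 26) = 0.7873

0.7873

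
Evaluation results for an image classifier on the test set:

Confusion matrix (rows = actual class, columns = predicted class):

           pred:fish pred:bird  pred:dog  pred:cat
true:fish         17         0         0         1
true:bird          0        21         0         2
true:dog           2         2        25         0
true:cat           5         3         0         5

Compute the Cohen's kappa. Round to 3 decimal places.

0.752

Observed agreement pₒ = trace/N = 68/83 = 0.8193
Expected agreement pₑ = Σ (rowᵢ·colᵢ)/N² = (18·24 + 23·26 + 29·25 + 13·8)/83² = 0.2699
κ = (pₒ − pₑ)/(1 − pₑ) = (0.8193 − 0.2699)/(1 − 0.2699) = 0.752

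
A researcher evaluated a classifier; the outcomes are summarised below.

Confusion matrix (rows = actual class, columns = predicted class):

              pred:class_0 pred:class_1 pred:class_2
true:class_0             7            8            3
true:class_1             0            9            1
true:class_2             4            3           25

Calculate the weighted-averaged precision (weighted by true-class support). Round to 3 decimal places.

0.726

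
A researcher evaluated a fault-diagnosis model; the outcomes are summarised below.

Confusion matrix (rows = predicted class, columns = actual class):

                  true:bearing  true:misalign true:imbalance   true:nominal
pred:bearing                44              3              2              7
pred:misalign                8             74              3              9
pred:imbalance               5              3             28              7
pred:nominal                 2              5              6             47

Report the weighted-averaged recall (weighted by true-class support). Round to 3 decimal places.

Per-class recall (TP/(TP+FN)):
  bearing: TP=44, FN=8+5+2=15 → 44/59 = 0.7458
  misalign: TP=74, FN=3+3+5=11 → 74/85 = 0.8706
  imbalance: TP=28, FN=2+3+6=11 → 28/39 = 0.7179
  nominal: TP=47, FN=7+9+7=23 → 47/70 = 0.6714
Weighted-recall = Σ (supportᵢ/N)·recallᵢ with N=253: (59/253)·0.7458 + (85/253)·0.8706 + (39/253)·0.7179 + (70/253)·0.6714 = 0.763

0.763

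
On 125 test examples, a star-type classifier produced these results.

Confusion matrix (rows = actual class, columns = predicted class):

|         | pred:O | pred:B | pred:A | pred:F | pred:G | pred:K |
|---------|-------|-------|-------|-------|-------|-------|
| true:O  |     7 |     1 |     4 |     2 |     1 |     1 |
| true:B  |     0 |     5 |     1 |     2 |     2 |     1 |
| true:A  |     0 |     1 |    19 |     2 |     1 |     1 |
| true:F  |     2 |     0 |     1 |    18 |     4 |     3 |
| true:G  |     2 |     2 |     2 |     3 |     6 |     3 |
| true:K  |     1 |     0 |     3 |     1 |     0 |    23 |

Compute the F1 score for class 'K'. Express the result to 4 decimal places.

One-vs-rest for 'K': TP = diagonal; FP = other classes predicted 'K'; FN = 'K' predicted as other.
F1 score = 2·TP/(2·TP+FP+FN).
K: TP=23, FP=1+1+1+3+3=9, FN=1+0+3+1+0=5 → 46/60 = 0.76667

0.7667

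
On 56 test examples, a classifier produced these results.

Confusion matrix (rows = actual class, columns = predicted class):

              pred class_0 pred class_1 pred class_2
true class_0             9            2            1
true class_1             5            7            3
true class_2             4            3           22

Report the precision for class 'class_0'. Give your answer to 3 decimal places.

0.500

precision = TP/(TP+FP).
class_0: TP=9, FP=5+4=9 → 9/18 = 0.5000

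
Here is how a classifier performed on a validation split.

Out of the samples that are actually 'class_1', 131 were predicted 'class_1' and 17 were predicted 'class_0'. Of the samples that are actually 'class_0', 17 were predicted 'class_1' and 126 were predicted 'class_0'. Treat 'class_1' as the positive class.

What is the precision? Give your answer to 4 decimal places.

Precision = TP/(TP+FP) = 131/(131+17) = 131/148 = 0.8851

0.8851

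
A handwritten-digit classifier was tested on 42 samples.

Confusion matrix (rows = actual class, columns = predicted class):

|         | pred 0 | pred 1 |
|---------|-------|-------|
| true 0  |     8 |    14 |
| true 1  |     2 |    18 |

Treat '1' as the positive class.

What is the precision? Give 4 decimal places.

0.5625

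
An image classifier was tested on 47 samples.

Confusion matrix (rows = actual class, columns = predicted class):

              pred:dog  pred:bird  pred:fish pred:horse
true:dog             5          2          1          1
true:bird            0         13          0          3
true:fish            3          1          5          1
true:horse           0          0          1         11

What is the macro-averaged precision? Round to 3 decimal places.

Per-class precision (TP/(TP+FP)):
  dog: TP=5, FP=0+3+0=3 → 5/8 = 0.6250
  bird: TP=13, FP=2+1+0=3 → 13/16 = 0.8125
  fish: TP=5, FP=1+0+1=2 → 5/7 = 0.7143
  horse: TP=11, FP=1+3+1=5 → 11/16 = 0.6875
Macro-precision = mean = (0.6250 + 0.8125 + 0.7143 + 0.6875) / 4 = 0.710

0.710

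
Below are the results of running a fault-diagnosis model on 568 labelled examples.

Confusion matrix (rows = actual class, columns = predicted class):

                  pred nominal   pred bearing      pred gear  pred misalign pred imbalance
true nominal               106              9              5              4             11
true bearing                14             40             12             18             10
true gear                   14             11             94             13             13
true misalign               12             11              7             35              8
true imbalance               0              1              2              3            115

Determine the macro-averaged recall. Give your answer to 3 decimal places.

0.658

Per-class recall (TP/(TP+FN)):
  nominal: TP=106, FN=9+5+4+11=29 → 106/135 = 0.7852
  bearing: TP=40, FN=14+12+18+10=54 → 40/94 = 0.4255
  gear: TP=94, FN=14+11+13+13=51 → 94/145 = 0.6483
  misalign: TP=35, FN=12+11+7+8=38 → 35/73 = 0.4795
  imbalance: TP=115, FN=0+1+2+3=6 → 115/121 = 0.9504
Macro-recall = mean = (0.7852 + 0.4255 + 0.6483 + 0.4795 + 0.9504) / 5 = 0.658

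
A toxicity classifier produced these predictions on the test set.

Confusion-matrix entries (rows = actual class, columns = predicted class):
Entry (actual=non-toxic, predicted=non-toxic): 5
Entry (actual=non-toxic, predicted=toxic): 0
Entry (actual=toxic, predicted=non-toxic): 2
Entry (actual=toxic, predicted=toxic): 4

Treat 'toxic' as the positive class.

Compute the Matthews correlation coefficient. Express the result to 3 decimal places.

MCC = (TP·TN − FP·FN) / √((TP+FP)(TP+FN)(TN+FP)(TN+FN))
Numerator = 4·5 − 0·2 = 20
Denominator = √(4·6·5·7) = √840 = 28.9828
MCC = 20 / 28.9828 = 0.690

0.690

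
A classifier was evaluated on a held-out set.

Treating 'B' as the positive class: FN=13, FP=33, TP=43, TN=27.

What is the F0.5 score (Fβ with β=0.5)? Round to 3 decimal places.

Fβ = (1+β²)·TP / ((1+β²)·TP + β²·FN + FP), with β²=1/4
= 1.25·43 / (1.25·43 + 0.25·13 + 33) = 0.597

0.597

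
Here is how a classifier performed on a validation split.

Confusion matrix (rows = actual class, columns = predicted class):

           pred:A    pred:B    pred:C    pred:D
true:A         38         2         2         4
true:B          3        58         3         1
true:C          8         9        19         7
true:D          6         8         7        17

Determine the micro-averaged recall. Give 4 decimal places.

Micro-averaging pools counts across classes: ΣTP=132, ΣFP=60, ΣFN=60.
Micro-recall = TP/(TP+FN) on pooled counts = 0.6875 (equals overall accuracy in single-label multiclass).

0.6875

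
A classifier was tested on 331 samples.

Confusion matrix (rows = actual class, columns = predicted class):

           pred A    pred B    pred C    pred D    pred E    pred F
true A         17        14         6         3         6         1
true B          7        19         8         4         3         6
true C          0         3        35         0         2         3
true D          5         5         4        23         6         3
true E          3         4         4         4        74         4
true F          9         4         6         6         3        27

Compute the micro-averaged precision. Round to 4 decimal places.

Micro-averaging pools counts across classes: ΣTP=195, ΣFP=136, ΣFN=136.
Micro-precision = TP/(TP+FP) on pooled counts = 0.5891 (equals overall accuracy in single-label multiclass).

0.5891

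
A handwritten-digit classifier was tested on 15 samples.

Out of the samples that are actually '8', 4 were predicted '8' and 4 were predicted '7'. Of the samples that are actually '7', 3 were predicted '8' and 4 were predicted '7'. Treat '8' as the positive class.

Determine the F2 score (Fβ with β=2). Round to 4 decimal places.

0.5128

Fβ = (1+β²)·TP / ((1+β²)·TP + β²·FN + FP), with β²=4
= 5·4 / (5·4 + 4·4 + 3) = 0.5128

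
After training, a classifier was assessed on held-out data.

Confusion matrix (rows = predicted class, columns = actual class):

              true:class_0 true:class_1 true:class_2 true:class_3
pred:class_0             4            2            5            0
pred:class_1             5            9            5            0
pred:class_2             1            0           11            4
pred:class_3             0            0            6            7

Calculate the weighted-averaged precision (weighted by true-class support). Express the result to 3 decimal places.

0.565

Per-class precision (TP/(TP+FP)):
  class_0: TP=4, FP=2+5+0=7 → 4/11 = 0.3636
  class_1: TP=9, FP=5+5+0=10 → 9/19 = 0.4737
  class_2: TP=11, FP=1+0+4=5 → 11/16 = 0.6875
  class_3: TP=7, FP=0+0+6=6 → 7/13 = 0.5385
Weighted-precision = Σ (supportᵢ/N)·precisionᵢ with N=59: (10/59)·0.3636 + (11/59)·0.4737 + (27/59)·0.6875 + (11/59)·0.5385 = 0.565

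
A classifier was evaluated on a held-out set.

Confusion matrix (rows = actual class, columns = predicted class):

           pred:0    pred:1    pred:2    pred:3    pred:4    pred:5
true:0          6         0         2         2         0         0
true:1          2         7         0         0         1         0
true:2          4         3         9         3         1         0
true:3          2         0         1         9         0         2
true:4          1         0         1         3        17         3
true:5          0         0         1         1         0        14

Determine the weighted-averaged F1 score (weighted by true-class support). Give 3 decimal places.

Per-class F1 score (2·TP/(2·TP+FP+FN)):
  0: TP=6, FP=2+4+2+1+0=9, FN=0+2+2+0+0=4 → 12/25 = 0.4800
  1: TP=7, FP=0+3+0+0+0=3, FN=2+0+0+1+0=3 → 14/20 = 0.7000
  2: TP=9, FP=2+0+1+1+1=5, FN=4+3+3+1+0=11 → 18/34 = 0.5294
  3: TP=9, FP=2+0+3+3+1=9, FN=2+0+1+0+2=5 → 18/32 = 0.5625
  4: TP=17, FP=0+1+1+0+0=2, FN=1+0+1+3+3=8 → 34/44 = 0.7727
  5: TP=14, FP=0+0+0+2+3=5, FN=0+0+1+1+0=2 → 28/35 = 0.8000
Weighted-F1 score = Σ (supportᵢ/N)·F1 scoreᵢ with N=95: (10/95)·0.4800 + (10/95)·0.7000 + (20/95)·0.5294 + (14/95)·0.5625 + (25/95)·0.7727 + (16/95)·0.8000 = 0.657

0.657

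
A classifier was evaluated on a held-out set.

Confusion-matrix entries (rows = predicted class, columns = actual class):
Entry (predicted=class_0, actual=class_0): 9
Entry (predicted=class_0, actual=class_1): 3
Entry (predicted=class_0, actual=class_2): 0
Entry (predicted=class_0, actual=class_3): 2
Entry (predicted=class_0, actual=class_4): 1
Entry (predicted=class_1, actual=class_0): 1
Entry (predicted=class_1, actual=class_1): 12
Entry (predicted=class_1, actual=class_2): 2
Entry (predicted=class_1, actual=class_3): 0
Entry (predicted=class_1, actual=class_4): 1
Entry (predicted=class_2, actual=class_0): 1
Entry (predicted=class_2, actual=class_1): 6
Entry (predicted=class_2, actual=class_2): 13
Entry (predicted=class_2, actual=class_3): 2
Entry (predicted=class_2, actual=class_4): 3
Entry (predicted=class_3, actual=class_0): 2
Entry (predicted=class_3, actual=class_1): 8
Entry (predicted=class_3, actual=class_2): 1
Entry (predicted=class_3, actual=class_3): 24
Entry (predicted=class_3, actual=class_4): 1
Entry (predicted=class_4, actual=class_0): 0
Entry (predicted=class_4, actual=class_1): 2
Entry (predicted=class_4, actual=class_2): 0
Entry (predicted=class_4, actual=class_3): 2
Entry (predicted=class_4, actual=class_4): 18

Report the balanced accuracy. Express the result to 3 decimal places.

Balanced accuracy = mean of per-class recall.
  class_0: recall = 9/13 = 0.6923
  class_1: recall = 12/31 = 0.3871
  class_2: recall = 13/16 = 0.8125
  class_3: recall = 24/30 = 0.8000
  class_4: recall = 18/24 = 0.7500
Mean = (0.6923 + 0.3871 + 0.8125 + 0.8000 + 0.7500) / 5 = 0.688

0.688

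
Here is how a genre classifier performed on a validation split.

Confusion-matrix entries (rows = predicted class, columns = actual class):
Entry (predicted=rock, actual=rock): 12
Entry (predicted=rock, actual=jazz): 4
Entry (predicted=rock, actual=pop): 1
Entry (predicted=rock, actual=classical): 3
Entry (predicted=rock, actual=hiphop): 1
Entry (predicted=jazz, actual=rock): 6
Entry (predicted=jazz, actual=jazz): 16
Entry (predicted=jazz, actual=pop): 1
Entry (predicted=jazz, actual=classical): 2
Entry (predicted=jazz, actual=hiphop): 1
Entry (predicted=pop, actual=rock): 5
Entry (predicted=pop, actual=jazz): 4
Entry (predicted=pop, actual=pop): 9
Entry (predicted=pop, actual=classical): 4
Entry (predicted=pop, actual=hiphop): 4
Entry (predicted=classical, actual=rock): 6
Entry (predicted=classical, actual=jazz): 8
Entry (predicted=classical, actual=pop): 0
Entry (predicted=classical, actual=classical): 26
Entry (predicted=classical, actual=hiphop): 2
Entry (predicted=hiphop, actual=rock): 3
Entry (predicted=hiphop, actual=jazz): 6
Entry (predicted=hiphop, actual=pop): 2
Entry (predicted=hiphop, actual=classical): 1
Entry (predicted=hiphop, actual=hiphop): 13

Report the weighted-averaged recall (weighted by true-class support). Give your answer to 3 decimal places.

Per-class recall (TP/(TP+FN)):
  rock: TP=12, FN=6+5+6+3=20 → 12/32 = 0.3750
  jazz: TP=16, FN=4+4+8+6=22 → 16/38 = 0.4211
  pop: TP=9, FN=1+1+0+2=4 → 9/13 = 0.6923
  classical: TP=26, FN=3+2+4+1=10 → 26/36 = 0.7222
  hiphop: TP=13, FN=1+1+4+2=8 → 13/21 = 0.6190
Weighted-recall = Σ (supportᵢ/N)·recallᵢ with N=140: (32/140)·0.3750 + (38/140)·0.4211 + (13/140)·0.6923 + (36/140)·0.7222 + (21/140)·0.6190 = 0.543

0.543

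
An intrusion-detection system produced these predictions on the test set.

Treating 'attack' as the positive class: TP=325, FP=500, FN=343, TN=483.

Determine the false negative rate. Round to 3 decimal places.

0.513

FNR = FN/(FN+TP) = 343/(343+325) = 0.513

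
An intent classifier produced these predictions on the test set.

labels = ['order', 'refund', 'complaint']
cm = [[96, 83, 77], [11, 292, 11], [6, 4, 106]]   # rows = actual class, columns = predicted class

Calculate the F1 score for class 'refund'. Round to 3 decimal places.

F1 score = 2·TP/(2·TP+FP+FN).
refund: TP=292, FP=83+4=87, FN=11+11=22 → 584/693 = 0.8427

0.843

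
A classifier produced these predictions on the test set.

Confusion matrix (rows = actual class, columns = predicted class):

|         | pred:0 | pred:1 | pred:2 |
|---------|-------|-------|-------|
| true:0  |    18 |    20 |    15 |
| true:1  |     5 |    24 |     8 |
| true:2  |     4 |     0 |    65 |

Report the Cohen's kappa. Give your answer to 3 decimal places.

0.488

Observed agreement pₒ = trace/N = 107/159 = 0.6730
Expected agreement pₑ = Σ (rowᵢ·colᵢ)/N² = (53·27 + 37·44 + 69·88)/159² = 0.3612
κ = (pₒ − pₑ)/(1 − pₑ) = (0.6730 − 0.3612)/(1 − 0.3612) = 0.488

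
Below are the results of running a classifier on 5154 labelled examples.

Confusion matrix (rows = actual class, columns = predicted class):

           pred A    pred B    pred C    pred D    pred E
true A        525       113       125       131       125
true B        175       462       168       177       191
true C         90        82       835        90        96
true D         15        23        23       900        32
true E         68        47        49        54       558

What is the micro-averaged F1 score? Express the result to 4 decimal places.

Micro-averaging pools counts across classes: ΣTP=3280, ΣFP=1874, ΣFN=1874.
Micro-F1 score = 2·TP/(2·TP+FP+FN) on pooled counts = 0.6364 (equals overall accuracy in single-label multiclass).

0.6364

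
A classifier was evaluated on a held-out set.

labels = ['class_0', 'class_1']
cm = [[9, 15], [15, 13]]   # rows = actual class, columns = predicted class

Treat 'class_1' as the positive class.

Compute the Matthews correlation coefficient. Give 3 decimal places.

MCC = (TP·TN − FP·FN) / √((TP+FP)(TP+FN)(TN+FP)(TN+FN))
Numerator = 13·9 − 15·15 = -108
Denominator = √(28·28·24·24) = √451584 = 672.0000
MCC = -108 / 672.0000 = -0.161

-0.161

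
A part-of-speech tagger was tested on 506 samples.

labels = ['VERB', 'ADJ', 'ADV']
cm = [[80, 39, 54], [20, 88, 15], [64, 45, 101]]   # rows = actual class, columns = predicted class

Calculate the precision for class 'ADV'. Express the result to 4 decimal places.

precision = TP/(TP+FP).
ADV: TP=101, FP=54+15=69 → 101/170 = 0.59412

0.5941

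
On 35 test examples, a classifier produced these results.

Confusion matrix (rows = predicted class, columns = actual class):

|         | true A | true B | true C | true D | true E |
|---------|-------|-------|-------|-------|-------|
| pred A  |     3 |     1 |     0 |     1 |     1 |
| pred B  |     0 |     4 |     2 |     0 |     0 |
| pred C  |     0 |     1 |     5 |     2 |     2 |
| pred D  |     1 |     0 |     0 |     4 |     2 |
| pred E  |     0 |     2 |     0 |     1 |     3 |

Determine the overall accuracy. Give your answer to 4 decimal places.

Accuracy = trace / total = (3+4+5+4+3=19) / 35 = 19/35 = 0.5429

0.5429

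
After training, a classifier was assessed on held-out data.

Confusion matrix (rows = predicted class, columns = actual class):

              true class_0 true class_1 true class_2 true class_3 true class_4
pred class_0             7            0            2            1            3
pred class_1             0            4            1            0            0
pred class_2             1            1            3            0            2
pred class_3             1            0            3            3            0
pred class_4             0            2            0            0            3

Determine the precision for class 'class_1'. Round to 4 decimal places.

One-vs-rest for 'class_1': TP = diagonal; FP = other classes predicted 'class_1'; FN = 'class_1' predicted as other.
precision = TP/(TP+FP).
class_1: TP=4, FP=0+1+0+0=1 → 4/5 = 0.80000

0.8000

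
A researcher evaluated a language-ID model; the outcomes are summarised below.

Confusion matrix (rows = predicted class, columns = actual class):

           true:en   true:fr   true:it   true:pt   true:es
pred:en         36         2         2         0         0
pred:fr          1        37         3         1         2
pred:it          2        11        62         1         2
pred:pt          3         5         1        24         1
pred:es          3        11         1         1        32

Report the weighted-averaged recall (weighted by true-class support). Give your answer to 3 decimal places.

0.783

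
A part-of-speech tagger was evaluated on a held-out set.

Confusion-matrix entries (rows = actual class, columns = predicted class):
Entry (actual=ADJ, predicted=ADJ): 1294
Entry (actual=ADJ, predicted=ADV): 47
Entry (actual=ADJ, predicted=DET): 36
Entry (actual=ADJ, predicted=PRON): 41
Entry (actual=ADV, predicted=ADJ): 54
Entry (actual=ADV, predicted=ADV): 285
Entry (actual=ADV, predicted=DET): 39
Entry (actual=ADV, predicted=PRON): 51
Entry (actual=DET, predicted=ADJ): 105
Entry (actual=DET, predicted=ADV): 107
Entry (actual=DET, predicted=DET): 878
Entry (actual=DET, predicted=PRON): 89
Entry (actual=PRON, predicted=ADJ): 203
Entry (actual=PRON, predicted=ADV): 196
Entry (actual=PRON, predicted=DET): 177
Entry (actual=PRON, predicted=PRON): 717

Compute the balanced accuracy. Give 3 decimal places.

0.719

Balanced accuracy = mean of per-class recall.
  ADJ: recall = 1294/1418 = 0.9126
  ADV: recall = 285/429 = 0.6643
  DET: recall = 878/1179 = 0.7447
  PRON: recall = 717/1293 = 0.5545
Mean = (0.9126 + 0.6643 + 0.7447 + 0.5545) / 4 = 0.719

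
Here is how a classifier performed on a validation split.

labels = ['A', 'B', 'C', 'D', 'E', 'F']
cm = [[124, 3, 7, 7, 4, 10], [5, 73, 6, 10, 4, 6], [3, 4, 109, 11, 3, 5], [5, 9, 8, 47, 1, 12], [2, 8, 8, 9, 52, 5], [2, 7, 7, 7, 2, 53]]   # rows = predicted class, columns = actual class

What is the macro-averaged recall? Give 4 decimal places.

0.7033

Per-class recall (TP/(TP+FN)):
  A: TP=124, FN=5+3+5+2+2=17 → 124/141 = 0.87943
  B: TP=73, FN=3+4+9+8+7=31 → 73/104 = 0.70192
  C: TP=109, FN=7+6+8+8+7=36 → 109/145 = 0.75172
  D: TP=47, FN=7+10+11+9+7=44 → 47/91 = 0.51648
  E: TP=52, FN=4+4+3+1+2=14 → 52/66 = 0.78788
  F: TP=53, FN=10+6+5+12+5=38 → 53/91 = 0.58242
Macro-recall = mean = (0.87943 + 0.70192 + 0.75172 + 0.51648 + 0.78788 + 0.58242) / 6 = 0.7033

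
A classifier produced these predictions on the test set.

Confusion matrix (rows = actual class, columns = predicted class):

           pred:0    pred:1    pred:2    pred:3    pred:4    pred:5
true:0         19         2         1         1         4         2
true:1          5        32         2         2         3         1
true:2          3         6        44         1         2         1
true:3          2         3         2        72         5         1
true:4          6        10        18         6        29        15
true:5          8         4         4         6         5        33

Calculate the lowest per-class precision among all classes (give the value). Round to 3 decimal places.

Per-class precision (TP/(TP+FP)):
  0: TP=19, FP=5+3+2+6+8=24 → 19/43 = 0.4419
  1: TP=32, FP=2+6+3+10+4=25 → 32/57 = 0.5614
  2: TP=44, FP=1+2+2+18+4=27 → 44/71 = 0.6197
  3: TP=72, FP=1+2+1+6+6=16 → 72/88 = 0.8182
  4: TP=29, FP=4+3+2+5+5=19 → 29/48 = 0.6042
  5: TP=33, FP=2+1+1+1+15=20 → 33/53 = 0.6226
Lowest is class '0' with precision = 0.442.

0.442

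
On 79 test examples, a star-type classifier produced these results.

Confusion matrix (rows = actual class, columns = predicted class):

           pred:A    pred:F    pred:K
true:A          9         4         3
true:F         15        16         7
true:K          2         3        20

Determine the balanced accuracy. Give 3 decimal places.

Balanced accuracy = mean of per-class recall.
  A: recall = 9/16 = 0.5625
  F: recall = 16/38 = 0.4211
  K: recall = 20/25 = 0.8000
Mean = (0.5625 + 0.4211 + 0.8000) / 3 = 0.595

0.595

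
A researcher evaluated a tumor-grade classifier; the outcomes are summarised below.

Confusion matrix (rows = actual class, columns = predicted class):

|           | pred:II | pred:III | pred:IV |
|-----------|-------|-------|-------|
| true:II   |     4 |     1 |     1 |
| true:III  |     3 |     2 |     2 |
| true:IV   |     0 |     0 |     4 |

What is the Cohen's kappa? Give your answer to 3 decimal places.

0.399

Observed agreement pₒ = trace/N = 10/17 = 0.5882
Expected agreement pₑ = Σ (rowᵢ·colᵢ)/N² = (6·7 + 7·3 + 4·7)/17² = 0.3149
κ = (pₒ − pₑ)/(1 − pₑ) = (0.5882 − 0.3149)/(1 − 0.3149) = 0.399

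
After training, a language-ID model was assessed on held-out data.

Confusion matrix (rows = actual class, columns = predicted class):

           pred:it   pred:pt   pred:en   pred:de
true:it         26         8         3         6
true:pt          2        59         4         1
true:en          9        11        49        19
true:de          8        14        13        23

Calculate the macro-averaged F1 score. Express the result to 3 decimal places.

0.598

Per-class F1 score (2·TP/(2·TP+FP+FN)):
  it: TP=26, FP=2+9+8=19, FN=8+3+6=17 → 52/88 = 0.5909
  pt: TP=59, FP=8+11+14=33, FN=2+4+1=7 → 118/158 = 0.7468
  en: TP=49, FP=3+4+13=20, FN=9+11+19=39 → 98/157 = 0.6242
  de: TP=23, FP=6+1+19=26, FN=8+14+13=35 → 46/107 = 0.4299
Macro-F1 score = mean = (0.5909 + 0.7468 + 0.6242 + 0.4299) / 4 = 0.598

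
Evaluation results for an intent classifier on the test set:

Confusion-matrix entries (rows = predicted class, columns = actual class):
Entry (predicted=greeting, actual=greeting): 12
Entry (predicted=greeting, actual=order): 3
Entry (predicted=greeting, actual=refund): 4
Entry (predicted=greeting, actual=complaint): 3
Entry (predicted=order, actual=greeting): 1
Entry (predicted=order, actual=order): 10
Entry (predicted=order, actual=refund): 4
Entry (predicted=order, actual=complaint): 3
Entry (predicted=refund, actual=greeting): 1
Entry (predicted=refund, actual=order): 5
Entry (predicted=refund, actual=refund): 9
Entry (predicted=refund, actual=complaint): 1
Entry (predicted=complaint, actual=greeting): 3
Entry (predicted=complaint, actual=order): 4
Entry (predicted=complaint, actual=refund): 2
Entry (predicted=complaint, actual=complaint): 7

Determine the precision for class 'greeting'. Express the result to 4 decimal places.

0.5455

precision = TP/(TP+FP).
greeting: TP=12, FP=3+4+3=10 → 12/22 = 0.54545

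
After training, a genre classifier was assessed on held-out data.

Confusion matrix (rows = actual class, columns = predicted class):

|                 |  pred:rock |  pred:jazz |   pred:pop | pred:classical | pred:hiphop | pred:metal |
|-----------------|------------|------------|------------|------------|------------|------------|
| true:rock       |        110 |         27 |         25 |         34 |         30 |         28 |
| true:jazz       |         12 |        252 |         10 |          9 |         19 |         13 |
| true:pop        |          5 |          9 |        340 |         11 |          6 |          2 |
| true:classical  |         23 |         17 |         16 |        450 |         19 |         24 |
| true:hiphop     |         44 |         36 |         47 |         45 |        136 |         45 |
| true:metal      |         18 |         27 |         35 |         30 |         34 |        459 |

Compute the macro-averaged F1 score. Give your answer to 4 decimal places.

0.6749

Per-class F1 score (2·TP/(2·TP+FP+FN)):
  rock: TP=110, FP=12+5+23+44+18=102, FN=27+25+34+30+28=144 → 220/466 = 0.47210
  jazz: TP=252, FP=27+9+17+36+27=116, FN=12+10+9+19+13=63 → 504/683 = 0.73792
  pop: TP=340, FP=25+10+16+47+35=133, FN=5+9+11+6+2=33 → 680/846 = 0.80378
  classical: TP=450, FP=34+9+11+45+30=129, FN=23+17+16+19+24=99 → 900/1128 = 0.79787
  hiphop: TP=136, FP=30+19+6+19+34=108, FN=44+36+47+45+45=217 → 272/597 = 0.45561
  metal: TP=459, FP=28+13+2+24+45=112, FN=18+27+35+30+34=144 → 918/1174 = 0.78194
Macro-F1 score = mean = (0.47210 + 0.73792 + 0.80378 + 0.79787 + 0.45561 + 0.78194) / 6 = 0.6749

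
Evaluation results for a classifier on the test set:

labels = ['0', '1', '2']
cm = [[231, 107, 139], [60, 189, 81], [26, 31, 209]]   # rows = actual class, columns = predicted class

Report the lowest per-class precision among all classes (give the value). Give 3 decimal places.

Per-class precision (TP/(TP+FP)):
  0: TP=231, FP=60+26=86 → 231/317 = 0.7287
  1: TP=189, FP=107+31=138 → 189/327 = 0.5780
  2: TP=209, FP=139+81=220 → 209/429 = 0.4872
Lowest is class '2' with precision = 0.487.

0.487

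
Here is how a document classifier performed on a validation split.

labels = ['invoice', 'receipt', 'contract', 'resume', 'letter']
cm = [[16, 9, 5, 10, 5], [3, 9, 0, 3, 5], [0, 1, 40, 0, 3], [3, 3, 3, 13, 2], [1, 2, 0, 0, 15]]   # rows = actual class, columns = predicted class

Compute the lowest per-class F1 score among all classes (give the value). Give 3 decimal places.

0.409

Per-class F1 score (2·TP/(2·TP+FP+FN)):
  invoice: TP=16, FP=3+0+3+1=7, FN=9+5+10+5=29 → 32/68 = 0.4706
  receipt: TP=9, FP=9+1+3+2=15, FN=3+0+3+5=11 → 18/44 = 0.4091
  contract: TP=40, FP=5+0+3+0=8, FN=0+1+0+3=4 → 80/92 = 0.8696
  resume: TP=13, FP=10+3+0+0=13, FN=3+3+3+2=11 → 26/50 = 0.5200
  letter: TP=15, FP=5+5+3+2=15, FN=1+2+0+0=3 → 30/48 = 0.6250
Lowest is class 'receipt' with F1 score = 0.409.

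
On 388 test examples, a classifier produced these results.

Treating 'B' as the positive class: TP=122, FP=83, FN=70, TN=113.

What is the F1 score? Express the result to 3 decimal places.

Precision = TP/(TP+FP) = 122/205 = 0.5951
Recall = TP/(TP+FN) = 122/192 = 0.6354
F1 = 2·TP/(2·TP+FP+FN) = 244/397 = 0.615

0.615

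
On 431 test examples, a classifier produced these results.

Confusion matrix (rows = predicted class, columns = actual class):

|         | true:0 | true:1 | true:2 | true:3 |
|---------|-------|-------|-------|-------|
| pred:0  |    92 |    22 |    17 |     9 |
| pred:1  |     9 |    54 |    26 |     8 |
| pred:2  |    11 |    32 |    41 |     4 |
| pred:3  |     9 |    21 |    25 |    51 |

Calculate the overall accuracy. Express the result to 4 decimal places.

Accuracy = trace / total = (92+54+41+51=238) / 431 = 238/431 = 0.5522

0.5522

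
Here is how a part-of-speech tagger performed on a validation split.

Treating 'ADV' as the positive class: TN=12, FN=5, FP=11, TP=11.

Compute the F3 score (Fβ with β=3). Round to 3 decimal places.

0.663

Fβ = (1+β²)·TP / ((1+β²)·TP + β²·FN + FP), with β²=9
= 10·11 / (10·11 + 9·5 + 11) = 0.663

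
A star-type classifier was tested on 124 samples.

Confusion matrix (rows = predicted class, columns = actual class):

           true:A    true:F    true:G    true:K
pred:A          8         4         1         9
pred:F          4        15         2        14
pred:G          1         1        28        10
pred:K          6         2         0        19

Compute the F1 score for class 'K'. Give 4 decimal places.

Treat 'K' as positive and all other classes as negative.
F1 score = 2·TP/(2·TP+FP+FN).
K: TP=19, FP=6+2+0=8, FN=9+14+10=33 → 38/79 = 0.48101

0.4810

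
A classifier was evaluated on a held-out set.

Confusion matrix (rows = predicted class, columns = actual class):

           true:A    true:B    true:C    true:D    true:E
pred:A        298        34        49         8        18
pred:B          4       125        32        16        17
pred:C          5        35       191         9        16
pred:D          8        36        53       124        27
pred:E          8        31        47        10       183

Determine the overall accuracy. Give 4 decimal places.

Accuracy = trace / total = (298+125+191+124+183=921) / 1384 = 921/1384 = 0.6655

0.6655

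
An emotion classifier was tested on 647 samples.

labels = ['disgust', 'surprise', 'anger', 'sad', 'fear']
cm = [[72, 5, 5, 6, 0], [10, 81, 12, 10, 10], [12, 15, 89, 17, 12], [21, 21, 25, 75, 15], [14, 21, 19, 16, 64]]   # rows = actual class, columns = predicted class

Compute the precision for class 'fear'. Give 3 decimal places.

0.634

precision = TP/(TP+FP).
fear: TP=64, FP=0+10+12+15=37 → 64/101 = 0.6337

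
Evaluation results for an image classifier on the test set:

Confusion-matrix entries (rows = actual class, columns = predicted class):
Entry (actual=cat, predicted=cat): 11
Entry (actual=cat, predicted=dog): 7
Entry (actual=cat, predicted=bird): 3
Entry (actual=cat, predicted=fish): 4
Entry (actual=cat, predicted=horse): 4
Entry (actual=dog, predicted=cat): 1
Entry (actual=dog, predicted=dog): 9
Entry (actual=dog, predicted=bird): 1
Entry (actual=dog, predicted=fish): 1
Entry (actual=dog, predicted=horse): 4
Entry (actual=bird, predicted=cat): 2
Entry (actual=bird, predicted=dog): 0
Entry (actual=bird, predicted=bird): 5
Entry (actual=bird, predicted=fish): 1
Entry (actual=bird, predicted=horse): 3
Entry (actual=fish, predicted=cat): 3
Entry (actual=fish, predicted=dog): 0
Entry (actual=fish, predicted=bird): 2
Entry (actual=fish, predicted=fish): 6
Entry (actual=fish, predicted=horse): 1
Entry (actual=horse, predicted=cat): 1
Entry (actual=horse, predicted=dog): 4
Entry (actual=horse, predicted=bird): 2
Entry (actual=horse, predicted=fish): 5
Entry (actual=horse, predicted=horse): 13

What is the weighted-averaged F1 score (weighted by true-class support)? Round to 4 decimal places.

Per-class F1 score (2·TP/(2·TP+FP+FN)):
  cat: TP=11, FP=1+2+3+1=7, FN=7+3+4+4=18 → 22/47 = 0.46809
  dog: TP=9, FP=7+0+0+4=11, FN=1+1+1+4=7 → 18/36 = 0.50000
  bird: TP=5, FP=3+1+2+2=8, FN=2+0+1+3=6 → 10/24 = 0.41667
  fish: TP=6, FP=4+1+1+5=11, FN=3+0+2+1=6 → 12/29 = 0.41379
  horse: TP=13, FP=4+4+3+1=12, FN=1+4+2+5=12 → 26/50 = 0.52000
Weighted-F1 score = Σ (supportᵢ/N)·F1 scoreᵢ with N=93: (29/93)·0.46809 + (16/93)·0.50000 + (11/93)·0.41667 + (12/93)·0.41379 + (25/93)·0.52000 = 0.4744

0.4744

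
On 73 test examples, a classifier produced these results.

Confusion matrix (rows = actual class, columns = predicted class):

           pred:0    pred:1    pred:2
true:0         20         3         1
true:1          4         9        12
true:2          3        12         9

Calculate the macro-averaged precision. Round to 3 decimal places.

0.508

Per-class precision (TP/(TP+FP)):
  0: TP=20, FP=4+3=7 → 20/27 = 0.7407
  1: TP=9, FP=3+12=15 → 9/24 = 0.3750
  2: TP=9, FP=1+12=13 → 9/22 = 0.4091
Macro-precision = mean = (0.7407 + 0.3750 + 0.4091) / 3 = 0.508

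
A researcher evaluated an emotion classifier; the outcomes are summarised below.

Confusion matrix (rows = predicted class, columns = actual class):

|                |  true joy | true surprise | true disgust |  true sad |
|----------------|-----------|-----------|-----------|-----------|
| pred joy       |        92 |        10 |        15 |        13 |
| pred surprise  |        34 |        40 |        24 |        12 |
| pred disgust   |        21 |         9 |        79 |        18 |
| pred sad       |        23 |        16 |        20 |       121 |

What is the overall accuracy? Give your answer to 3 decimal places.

0.607

Accuracy = trace / total = (92+40+79+121=332) / 547 = 332/547 = 0.607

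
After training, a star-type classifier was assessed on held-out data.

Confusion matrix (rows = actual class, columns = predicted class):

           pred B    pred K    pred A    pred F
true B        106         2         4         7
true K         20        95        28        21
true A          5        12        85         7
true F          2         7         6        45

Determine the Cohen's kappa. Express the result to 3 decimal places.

0.638

Observed agreement pₒ = trace/N = 331/452 = 0.7323
Expected agreement pₑ = Σ (rowᵢ·colᵢ)/N² = (119·133 + 164·116 + 109·123 + 60·80)/452² = 0.2597
κ = (pₒ − pₑ)/(1 − pₑ) = (0.7323 − 0.2597)/(1 − 0.2597) = 0.638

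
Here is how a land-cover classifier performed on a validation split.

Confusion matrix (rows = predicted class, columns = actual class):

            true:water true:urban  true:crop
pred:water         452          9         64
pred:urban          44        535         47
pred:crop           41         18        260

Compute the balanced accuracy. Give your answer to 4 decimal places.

Balanced accuracy = mean of per-class recall.
  water: recall = 452/537 = 0.84171
  urban: recall = 535/562 = 0.95196
  crop: recall = 260/371 = 0.70081
Mean = (0.84171 + 0.95196 + 0.70081) / 3 = 0.8315

0.8315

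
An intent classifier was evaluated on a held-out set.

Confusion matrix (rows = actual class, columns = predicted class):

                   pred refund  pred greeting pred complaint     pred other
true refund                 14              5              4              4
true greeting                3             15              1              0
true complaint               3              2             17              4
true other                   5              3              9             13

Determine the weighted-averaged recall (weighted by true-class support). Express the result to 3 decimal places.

Per-class recall (TP/(TP+FN)):
  refund: TP=14, FN=5+4+4=13 → 14/27 = 0.5185
  greeting: TP=15, FN=3+1+0=4 → 15/19 = 0.7895
  complaint: TP=17, FN=3+2+4=9 → 17/26 = 0.6538
  other: TP=13, FN=5+3+9=17 → 13/30 = 0.4333
Weighted-recall = Σ (supportᵢ/N)·recallᵢ with N=102: (27/102)·0.5185 + (19/102)·0.7895 + (26/102)·0.6538 + (30/102)·0.4333 = 0.578

0.578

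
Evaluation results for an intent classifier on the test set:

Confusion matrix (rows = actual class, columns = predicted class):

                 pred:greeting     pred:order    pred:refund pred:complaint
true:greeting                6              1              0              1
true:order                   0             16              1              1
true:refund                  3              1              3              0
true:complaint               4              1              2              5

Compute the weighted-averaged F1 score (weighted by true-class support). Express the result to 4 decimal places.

0.6597

Per-class F1 score (2·TP/(2·TP+FP+FN)):
  greeting: TP=6, FP=0+3+4=7, FN=1+0+1=2 → 12/21 = 0.57143
  order: TP=16, FP=1+1+1=3, FN=0+1+1=2 → 32/37 = 0.86486
  refund: TP=3, FP=0+1+2=3, FN=3+1+0=4 → 6/13 = 0.46154
  complaint: TP=5, FP=1+1+0=2, FN=4+1+2=7 → 10/19 = 0.52632
Weighted-F1 score = Σ (supportᵢ/N)·F1 scoreᵢ with N=45: (8/45)·0.57143 + (18/45)·0.86486 + (7/45)·0.46154 + (12/45)·0.52632 = 0.6597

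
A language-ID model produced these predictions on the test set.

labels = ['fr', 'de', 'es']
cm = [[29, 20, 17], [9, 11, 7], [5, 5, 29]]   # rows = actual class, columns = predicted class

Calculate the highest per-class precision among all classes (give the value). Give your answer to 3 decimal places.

0.674

Per-class precision (TP/(TP+FP)):
  fr: TP=29, FP=9+5=14 → 29/43 = 0.6744
  de: TP=11, FP=20+5=25 → 11/36 = 0.3056
  es: TP=29, FP=17+7=24 → 29/53 = 0.5472
Highest is class 'fr' with precision = 0.674.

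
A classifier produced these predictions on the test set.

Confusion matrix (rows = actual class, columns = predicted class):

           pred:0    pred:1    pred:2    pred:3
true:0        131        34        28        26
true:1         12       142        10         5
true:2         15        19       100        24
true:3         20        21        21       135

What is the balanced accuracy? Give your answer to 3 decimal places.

Balanced accuracy = mean of per-class recall.
  0: recall = 131/219 = 0.5982
  1: recall = 142/169 = 0.8402
  2: recall = 100/158 = 0.6329
  3: recall = 135/197 = 0.6853
Mean = (0.5982 + 0.8402 + 0.6329 + 0.6853) / 4 = 0.689

0.689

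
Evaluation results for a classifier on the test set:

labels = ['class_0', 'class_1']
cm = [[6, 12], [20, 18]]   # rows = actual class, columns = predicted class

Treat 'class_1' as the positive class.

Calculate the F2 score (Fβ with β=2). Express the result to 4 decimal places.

0.4945

Fβ = (1+β²)·TP / ((1+β²)·TP + β²·FN + FP), with β²=4
= 5·18 / (5·18 + 4·20 + 12) = 0.4945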